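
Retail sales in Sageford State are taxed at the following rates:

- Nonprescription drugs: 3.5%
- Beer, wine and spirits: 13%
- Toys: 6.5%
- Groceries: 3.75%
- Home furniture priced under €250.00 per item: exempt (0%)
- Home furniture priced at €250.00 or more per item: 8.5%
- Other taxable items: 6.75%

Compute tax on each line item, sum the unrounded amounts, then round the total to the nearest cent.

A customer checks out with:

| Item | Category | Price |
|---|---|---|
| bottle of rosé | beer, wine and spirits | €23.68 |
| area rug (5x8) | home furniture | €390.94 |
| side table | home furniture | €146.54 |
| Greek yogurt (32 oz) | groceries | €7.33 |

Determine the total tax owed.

Bottle of rosé €23.68: beer, wine and spirits → 13% → €3.0784
Area rug (5x8) €390.94: home furniture, €250.00 or more → 8.5% → €33.2299
Side table €146.54: home furniture, under €250.00 → 0% → €0.00
Greek yogurt (32 oz) €7.33: groceries → 3.75% → €0.274875
Unrounded tax sum = €36.583175 → €36.58

€36.58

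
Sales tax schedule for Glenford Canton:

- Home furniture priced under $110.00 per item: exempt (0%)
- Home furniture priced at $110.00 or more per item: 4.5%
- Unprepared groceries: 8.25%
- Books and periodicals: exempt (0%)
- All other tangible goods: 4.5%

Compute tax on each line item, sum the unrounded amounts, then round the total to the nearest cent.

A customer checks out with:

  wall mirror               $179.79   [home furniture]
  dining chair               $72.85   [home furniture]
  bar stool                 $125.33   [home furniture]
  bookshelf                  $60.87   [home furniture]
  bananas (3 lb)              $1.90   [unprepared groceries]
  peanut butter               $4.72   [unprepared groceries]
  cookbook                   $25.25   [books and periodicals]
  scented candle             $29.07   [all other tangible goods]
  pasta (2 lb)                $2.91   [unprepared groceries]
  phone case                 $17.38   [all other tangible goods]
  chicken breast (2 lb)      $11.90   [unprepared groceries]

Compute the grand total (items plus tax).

Wall mirror $179.79: home furniture, $110.00 or more → 4.5% → $8.09055
Dining chair $72.85: home furniture, under $110.00 → 0% → $0.00
Bar stool $125.33: home furniture, $110.00 or more → 4.5% → $5.63985
Bookshelf $60.87: home furniture, under $110.00 → 0% → $0.00
Bananas (3 lb) $1.90: unprepared groceries → 8.25% → $0.15675
Peanut butter $4.72: unprepared groceries → 8.25% → $0.3894
Cookbook $25.25: books and periodicals → 0% → $0.00
Scented candle $29.07: all other tangible goods → 4.5% → $1.30815
Pasta (2 lb) $2.91: unprepared groceries → 8.25% → $0.240075
Phone case $17.38: all other tangible goods → 4.5% → $0.7821
Chicken breast (2 lb) $11.90: unprepared groceries → 8.25% → $0.98175
Subtotal = $531.97; unrounded tax = $17.588625 → $17.59; total due = $549.56

$549.56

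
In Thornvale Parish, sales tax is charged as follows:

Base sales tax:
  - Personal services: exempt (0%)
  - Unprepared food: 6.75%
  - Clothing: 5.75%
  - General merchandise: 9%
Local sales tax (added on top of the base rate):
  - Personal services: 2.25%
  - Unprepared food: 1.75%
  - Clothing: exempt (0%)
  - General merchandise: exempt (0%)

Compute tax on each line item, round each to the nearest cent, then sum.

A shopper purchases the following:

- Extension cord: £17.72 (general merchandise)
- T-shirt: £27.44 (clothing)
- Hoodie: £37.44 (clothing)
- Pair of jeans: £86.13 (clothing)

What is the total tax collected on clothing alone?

T-shirt £27.44: clothing → 5.75% + 0% local = 5.75% → £1.58
Hoodie £37.44: clothing → 5.75% + 0% local = 5.75% → £2.15
Pair of jeans £86.13: clothing → 5.75% + 0% local = 5.75% → £4.95
Tax on clothing = £1.58 + £2.15 + £4.95 = £8.68

£8.68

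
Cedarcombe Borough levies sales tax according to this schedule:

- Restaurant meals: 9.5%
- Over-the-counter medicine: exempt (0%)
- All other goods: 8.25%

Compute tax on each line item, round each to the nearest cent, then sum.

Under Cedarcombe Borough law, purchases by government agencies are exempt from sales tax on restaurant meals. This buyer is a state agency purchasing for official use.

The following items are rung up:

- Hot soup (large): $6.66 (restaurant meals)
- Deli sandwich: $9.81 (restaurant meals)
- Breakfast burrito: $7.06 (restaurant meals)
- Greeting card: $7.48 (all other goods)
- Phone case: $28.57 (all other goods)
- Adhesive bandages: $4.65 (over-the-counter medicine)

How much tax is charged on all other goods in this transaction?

$2.98

Greeting card $7.48: all other goods → 8.25% → $0.62
Phone case $28.57: all other goods → 8.25% → $2.36
Tax on all other goods = $0.62 + $2.36 = $2.98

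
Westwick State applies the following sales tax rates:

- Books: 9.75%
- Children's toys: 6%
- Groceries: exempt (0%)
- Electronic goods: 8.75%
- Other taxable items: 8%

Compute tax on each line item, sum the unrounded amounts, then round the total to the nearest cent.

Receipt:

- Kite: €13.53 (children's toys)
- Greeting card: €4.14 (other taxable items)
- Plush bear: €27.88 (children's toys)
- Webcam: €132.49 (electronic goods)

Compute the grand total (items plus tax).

Kite €13.53: children's toys → 6% → €0.8118
Greeting card €4.14: other taxable items → 8% → €0.3312
Plush bear €27.88: children's toys → 6% → €1.6728
Webcam €132.49: electronic goods → 8.75% → €11.592875
Subtotal = €178.04; unrounded tax = €14.408675 → €14.41; total due = €192.45

€192.45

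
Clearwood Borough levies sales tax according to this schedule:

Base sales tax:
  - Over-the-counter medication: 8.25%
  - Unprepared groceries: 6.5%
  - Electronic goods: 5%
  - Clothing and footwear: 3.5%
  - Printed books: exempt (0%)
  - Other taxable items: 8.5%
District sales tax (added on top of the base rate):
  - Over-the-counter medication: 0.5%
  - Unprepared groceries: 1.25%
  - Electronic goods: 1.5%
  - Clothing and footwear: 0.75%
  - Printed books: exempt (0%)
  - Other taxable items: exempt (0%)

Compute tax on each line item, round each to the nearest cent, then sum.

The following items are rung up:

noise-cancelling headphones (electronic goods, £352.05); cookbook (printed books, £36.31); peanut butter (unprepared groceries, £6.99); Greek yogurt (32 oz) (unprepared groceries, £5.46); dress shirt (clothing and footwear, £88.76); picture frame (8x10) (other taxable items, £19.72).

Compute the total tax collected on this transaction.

Noise-cancelling headphones £352.05: electronic goods → 5% + 1.5% district = 6.5% → £22.88
Cookbook £36.31: printed books → 0% + 0% district = 0% → £0.00
Peanut butter £6.99: unprepared groceries → 6.5% + 1.25% district = 7.75% → £0.54
Greek yogurt (32 oz) £5.46: unprepared groceries → 6.5% + 1.25% district = 7.75% → £0.42
Dress shirt £88.76: clothing and footwear → 3.5% + 0.75% district = 4.25% → £3.77
Picture frame (8x10) £19.72: other taxable items → 8.5% + 0% district = 8.5% → £1.68
Total tax = £22.88 + £0.54 + £0.42 + £3.77 + £1.68 = £29.29

£29.29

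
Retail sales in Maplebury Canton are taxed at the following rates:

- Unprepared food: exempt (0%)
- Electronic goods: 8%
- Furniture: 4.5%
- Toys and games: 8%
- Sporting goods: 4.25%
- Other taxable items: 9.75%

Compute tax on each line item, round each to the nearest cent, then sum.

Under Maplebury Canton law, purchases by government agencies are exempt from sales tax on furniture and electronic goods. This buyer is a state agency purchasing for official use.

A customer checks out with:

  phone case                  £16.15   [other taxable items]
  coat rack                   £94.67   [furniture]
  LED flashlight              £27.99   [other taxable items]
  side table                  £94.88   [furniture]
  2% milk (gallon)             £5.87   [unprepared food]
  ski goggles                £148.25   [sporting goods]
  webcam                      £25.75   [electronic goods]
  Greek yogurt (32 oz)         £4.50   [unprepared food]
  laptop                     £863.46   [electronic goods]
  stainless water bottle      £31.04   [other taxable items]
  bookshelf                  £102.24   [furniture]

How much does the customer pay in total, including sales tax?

£1428.43

Phone case £16.15: other taxable items → 9.75% → £1.57
Coat rack £94.67: furniture, buyer-exempt → 0% → £0.00
LED flashlight £27.99: other taxable items → 9.75% → £2.73
Side table £94.88: furniture, buyer-exempt → 0% → £0.00
2% milk (gallon) £5.87: unprepared food → 0% → £0.00
Ski goggles £148.25: sporting goods → 4.25% → £6.30
Webcam £25.75: electronic goods, buyer-exempt → 0% → £0.00
Greek yogurt (32 oz) £4.50: unprepared food → 0% → £0.00
Laptop £863.46: electronic goods, buyer-exempt → 0% → £0.00
Stainless water bottle £31.04: other taxable items → 9.75% → £3.03
Bookshelf £102.24: furniture, buyer-exempt → 0% → £0.00
Subtotal = £1414.80; tax = £13.63; total due = £1428.43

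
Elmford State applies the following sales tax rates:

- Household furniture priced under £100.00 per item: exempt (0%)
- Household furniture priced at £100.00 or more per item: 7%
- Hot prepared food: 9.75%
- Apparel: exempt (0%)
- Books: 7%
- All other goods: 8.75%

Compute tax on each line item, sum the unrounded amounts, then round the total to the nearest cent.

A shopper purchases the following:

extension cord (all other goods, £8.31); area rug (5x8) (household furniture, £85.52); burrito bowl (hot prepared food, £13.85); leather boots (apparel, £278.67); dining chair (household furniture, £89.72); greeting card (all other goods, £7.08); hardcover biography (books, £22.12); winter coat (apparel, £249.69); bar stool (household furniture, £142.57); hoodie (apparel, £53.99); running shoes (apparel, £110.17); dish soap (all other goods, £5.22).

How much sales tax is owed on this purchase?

£14.68

Extension cord £8.31: all other goods → 8.75% → £0.727125
Area rug (5x8) £85.52: household furniture, under £100.00 → 0% → £0.00
Burrito bowl £13.85: hot prepared food → 9.75% → £1.350375
Leather boots £278.67: apparel → 0% → £0.00
Dining chair £89.72: household furniture, under £100.00 → 0% → £0.00
Greeting card £7.08: all other goods → 8.75% → £0.6195
Hardcover biography £22.12: books → 7% → £1.5484
Winter coat £249.69: apparel → 0% → £0.00
Bar stool £142.57: household furniture, £100.00 or more → 7% → £9.9799
Hoodie £53.99: apparel → 0% → £0.00
Running shoes £110.17: apparel → 0% → £0.00
Dish soap £5.22: all other goods → 8.75% → £0.45675
Unrounded tax sum = £14.68205 → £14.68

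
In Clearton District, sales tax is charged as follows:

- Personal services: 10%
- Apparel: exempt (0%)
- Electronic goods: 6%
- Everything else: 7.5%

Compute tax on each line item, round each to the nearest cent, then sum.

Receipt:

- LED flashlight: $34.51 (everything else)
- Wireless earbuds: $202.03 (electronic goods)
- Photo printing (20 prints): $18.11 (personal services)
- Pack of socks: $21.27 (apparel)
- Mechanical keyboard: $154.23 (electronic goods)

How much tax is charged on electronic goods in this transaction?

Wireless earbuds $202.03: electronic goods → 6% → $12.12
Mechanical keyboard $154.23: electronic goods → 6% → $9.25
Tax on electronic goods = $12.12 + $9.25 = $21.37

$21.37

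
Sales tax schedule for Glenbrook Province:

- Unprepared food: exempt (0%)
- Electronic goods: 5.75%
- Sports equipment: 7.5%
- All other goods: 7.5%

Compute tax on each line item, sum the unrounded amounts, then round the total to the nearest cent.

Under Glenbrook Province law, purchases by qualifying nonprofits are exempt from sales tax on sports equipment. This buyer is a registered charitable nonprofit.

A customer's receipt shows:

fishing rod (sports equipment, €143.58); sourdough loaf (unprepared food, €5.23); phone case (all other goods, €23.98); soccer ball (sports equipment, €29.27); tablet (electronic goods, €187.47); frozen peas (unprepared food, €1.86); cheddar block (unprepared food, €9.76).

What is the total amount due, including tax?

€413.73

Fishing rod €143.58: sports equipment, buyer-exempt → 0% → €0.00
Sourdough loaf €5.23: unprepared food → 0% → €0.00
Phone case €23.98: all other goods → 7.5% → €1.7985
Soccer ball €29.27: sports equipment, buyer-exempt → 0% → €0.00
Tablet €187.47: electronic goods → 5.75% → €10.779525
Frozen peas €1.86: unprepared food → 0% → €0.00
Cheddar block €9.76: unprepared food → 0% → €0.00
Subtotal = €401.15; unrounded tax = €12.578025 → €12.58; total due = €413.73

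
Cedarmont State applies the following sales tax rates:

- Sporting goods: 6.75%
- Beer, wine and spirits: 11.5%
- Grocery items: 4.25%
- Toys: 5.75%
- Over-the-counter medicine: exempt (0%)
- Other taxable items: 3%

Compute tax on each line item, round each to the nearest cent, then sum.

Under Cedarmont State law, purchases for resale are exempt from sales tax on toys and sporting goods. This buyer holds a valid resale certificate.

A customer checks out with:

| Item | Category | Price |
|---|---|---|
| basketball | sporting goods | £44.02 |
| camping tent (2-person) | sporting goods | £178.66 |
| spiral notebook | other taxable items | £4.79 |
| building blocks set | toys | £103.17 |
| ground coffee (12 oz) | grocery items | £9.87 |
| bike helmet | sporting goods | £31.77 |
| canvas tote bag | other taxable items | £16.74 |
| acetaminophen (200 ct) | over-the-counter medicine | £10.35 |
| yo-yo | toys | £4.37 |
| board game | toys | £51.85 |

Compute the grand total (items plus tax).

£456.65

Basketball £44.02: sporting goods, buyer-exempt → 0% → £0.00
Camping tent (2-person) £178.66: sporting goods, buyer-exempt → 0% → £0.00
Spiral notebook £4.79: other taxable items → 3% → £0.14
Building blocks set £103.17: toys, buyer-exempt → 0% → £0.00
Ground coffee (12 oz) £9.87: grocery items → 4.25% → £0.42
Bike helmet £31.77: sporting goods, buyer-exempt → 0% → £0.00
Canvas tote bag £16.74: other taxable items → 3% → £0.50
Acetaminophen (200 ct) £10.35: over-the-counter medicine → 0% → £0.00
Yo-yo £4.37: toys, buyer-exempt → 0% → £0.00
Board game £51.85: toys, buyer-exempt → 0% → £0.00
Subtotal = £455.59; tax = £1.06; total due = £456.65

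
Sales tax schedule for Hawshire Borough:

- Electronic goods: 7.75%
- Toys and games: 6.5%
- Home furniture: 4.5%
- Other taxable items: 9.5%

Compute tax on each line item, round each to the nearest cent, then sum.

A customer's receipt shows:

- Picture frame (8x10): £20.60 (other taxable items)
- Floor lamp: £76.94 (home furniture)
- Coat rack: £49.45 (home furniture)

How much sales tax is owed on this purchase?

£7.65

Picture frame (8x10) £20.60: other taxable items → 9.5% → £1.96
Floor lamp £76.94: home furniture → 4.5% → £3.46
Coat rack £49.45: home furniture → 4.5% → £2.23
Total tax = £1.96 + £3.46 + £2.23 = £7.65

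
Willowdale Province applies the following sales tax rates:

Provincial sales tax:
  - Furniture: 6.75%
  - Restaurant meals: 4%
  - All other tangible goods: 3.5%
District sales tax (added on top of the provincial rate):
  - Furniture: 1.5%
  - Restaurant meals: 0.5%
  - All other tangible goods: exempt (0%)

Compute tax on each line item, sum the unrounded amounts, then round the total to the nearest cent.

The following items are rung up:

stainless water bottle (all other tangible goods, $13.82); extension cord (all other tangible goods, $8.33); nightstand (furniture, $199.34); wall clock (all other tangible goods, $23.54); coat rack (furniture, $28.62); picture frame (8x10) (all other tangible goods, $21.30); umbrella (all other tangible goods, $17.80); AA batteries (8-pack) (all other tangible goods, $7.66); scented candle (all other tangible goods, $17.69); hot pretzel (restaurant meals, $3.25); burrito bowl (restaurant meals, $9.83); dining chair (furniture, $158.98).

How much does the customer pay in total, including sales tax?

Stainless water bottle $13.82: all other tangible goods → 3.5% + 0% district = 3.5% → $0.4837
Extension cord $8.33: all other tangible goods → 3.5% + 0% district = 3.5% → $0.29155
Nightstand $199.34: furniture → 6.75% + 1.5% district = 8.25% → $16.44555
Wall clock $23.54: all other tangible goods → 3.5% + 0% district = 3.5% → $0.8239
Coat rack $28.62: furniture → 6.75% + 1.5% district = 8.25% → $2.36115
Picture frame (8x10) $21.30: all other tangible goods → 3.5% + 0% district = 3.5% → $0.7455
Umbrella $17.80: all other tangible goods → 3.5% + 0% district = 3.5% → $0.623
AA batteries (8-pack) $7.66: all other tangible goods → 3.5% + 0% district = 3.5% → $0.2681
Scented candle $17.69: all other tangible goods → 3.5% + 0% district = 3.5% → $0.61915
Hot pretzel $3.25: restaurant meals → 4% + 0.5% district = 4.5% → $0.14625
Burrito bowl $9.83: restaurant meals → 4% + 0.5% district = 4.5% → $0.44235
Dining chair $158.98: furniture → 6.75% + 1.5% district = 8.25% → $13.11585
Subtotal = $510.16; unrounded tax = $36.36605 → $36.37; total due = $546.53

$546.53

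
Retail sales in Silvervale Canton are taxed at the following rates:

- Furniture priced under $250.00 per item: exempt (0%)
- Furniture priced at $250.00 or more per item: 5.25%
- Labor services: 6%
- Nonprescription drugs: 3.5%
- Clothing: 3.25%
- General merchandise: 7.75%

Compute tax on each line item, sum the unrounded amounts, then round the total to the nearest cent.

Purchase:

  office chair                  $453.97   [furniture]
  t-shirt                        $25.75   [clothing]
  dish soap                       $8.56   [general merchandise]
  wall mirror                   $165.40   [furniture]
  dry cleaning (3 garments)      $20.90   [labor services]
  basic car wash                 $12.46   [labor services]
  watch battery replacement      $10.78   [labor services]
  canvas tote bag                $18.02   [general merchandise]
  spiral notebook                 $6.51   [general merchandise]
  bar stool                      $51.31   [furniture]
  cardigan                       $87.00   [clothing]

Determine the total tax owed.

$32.71

Office chair $453.97: furniture, $250.00 or more → 5.25% → $23.833425
T-shirt $25.75: clothing → 3.25% → $0.836875
Dish soap $8.56: general merchandise → 7.75% → $0.6634
Wall mirror $165.40: furniture, under $250.00 → 0% → $0.00
Dry cleaning (3 garments) $20.90: labor services → 6% → $1.254
Basic car wash $12.46: labor services → 6% → $0.7476
Watch battery replacement $10.78: labor services → 6% → $0.6468
Canvas tote bag $18.02: general merchandise → 7.75% → $1.39655
Spiral notebook $6.51: general merchandise → 7.75% → $0.504525
Bar stool $51.31: furniture, under $250.00 → 0% → $0.00
Cardigan $87.00: clothing → 3.25% → $2.8275
Unrounded tax sum = $32.710675 → $32.71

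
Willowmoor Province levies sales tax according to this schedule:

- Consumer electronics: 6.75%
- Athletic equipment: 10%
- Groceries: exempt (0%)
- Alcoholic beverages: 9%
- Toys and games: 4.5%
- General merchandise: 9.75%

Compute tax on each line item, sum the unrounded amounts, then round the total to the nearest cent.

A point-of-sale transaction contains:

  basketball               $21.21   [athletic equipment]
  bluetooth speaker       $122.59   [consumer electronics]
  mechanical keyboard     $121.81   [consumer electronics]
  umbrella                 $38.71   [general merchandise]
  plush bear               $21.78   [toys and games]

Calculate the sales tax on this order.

$23.37

Basketball $21.21: athletic equipment → 10% → $2.121
Bluetooth speaker $122.59: consumer electronics → 6.75% → $8.274825
Mechanical keyboard $121.81: consumer electronics → 6.75% → $8.222175
Umbrella $38.71: general merchandise → 9.75% → $3.774225
Plush bear $21.78: toys and games → 4.5% → $0.9801
Unrounded tax sum = $23.372325 → $23.37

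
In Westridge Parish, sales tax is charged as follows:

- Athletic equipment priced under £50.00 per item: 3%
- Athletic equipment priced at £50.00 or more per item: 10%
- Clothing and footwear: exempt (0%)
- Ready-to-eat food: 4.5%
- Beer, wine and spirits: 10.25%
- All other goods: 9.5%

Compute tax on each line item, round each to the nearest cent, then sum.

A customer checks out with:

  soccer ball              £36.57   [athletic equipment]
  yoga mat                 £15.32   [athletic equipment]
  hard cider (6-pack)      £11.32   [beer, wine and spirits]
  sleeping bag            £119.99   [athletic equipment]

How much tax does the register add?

Soccer ball £36.57: athletic equipment, under £50.00 → 3% → £1.10
Yoga mat £15.32: athletic equipment, under £50.00 → 3% → £0.46
Hard cider (6-pack) £11.32: beer, wine and spirits → 10.25% → £1.16
Sleeping bag £119.99: athletic equipment, £50.00 or more → 10% → £12.00
Total tax = £1.10 + £0.46 + £1.16 + £12.00 = £14.72

£14.72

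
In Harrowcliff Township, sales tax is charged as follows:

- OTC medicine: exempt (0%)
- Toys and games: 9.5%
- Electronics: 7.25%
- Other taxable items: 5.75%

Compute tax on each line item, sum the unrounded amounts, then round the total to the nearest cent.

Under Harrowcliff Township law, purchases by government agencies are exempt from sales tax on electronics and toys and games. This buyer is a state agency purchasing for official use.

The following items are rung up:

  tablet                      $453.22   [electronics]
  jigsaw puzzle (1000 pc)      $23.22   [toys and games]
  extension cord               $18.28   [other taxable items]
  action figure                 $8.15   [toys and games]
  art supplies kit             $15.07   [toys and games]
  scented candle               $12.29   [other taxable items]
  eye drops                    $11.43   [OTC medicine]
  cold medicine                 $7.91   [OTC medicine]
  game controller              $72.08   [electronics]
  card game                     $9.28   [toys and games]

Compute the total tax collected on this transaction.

Tablet $453.22: electronics, buyer-exempt → 0% → $0.00
Jigsaw puzzle (1000 pc) $23.22: toys and games, buyer-exempt → 0% → $0.00
Extension cord $18.28: other taxable items → 5.75% → $1.0511
Action figure $8.15: toys and games, buyer-exempt → 0% → $0.00
Art supplies kit $15.07: toys and games, buyer-exempt → 0% → $0.00
Scented candle $12.29: other taxable items → 5.75% → $0.706675
Eye drops $11.43: OTC medicine → 0% → $0.00
Cold medicine $7.91: OTC medicine → 0% → $0.00
Game controller $72.08: electronics, buyer-exempt → 0% → $0.00
Card game $9.28: toys and games, buyer-exempt → 0% → $0.00
Unrounded tax sum = $1.757775 → $1.76

$1.76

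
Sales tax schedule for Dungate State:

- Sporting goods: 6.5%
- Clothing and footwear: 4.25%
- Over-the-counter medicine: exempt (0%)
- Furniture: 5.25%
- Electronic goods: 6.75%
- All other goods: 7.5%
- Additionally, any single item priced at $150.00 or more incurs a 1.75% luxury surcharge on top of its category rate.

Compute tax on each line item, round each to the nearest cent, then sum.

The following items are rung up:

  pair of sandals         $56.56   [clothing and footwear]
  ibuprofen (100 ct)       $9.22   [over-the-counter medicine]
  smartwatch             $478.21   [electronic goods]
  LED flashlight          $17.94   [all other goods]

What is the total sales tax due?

Pair of sandals $56.56: clothing and footwear → 4.25% → $2.40
Ibuprofen (100 ct) $9.22: over-the-counter medicine → 0% → $0.00
Smartwatch $478.21: electronic goods → 6.75% + 1.75% surcharge = 8.5% → $40.65
LED flashlight $17.94: all other goods → 7.5% → $1.35
Total tax = $2.40 + $40.65 + $1.35 = $44.40

$44.40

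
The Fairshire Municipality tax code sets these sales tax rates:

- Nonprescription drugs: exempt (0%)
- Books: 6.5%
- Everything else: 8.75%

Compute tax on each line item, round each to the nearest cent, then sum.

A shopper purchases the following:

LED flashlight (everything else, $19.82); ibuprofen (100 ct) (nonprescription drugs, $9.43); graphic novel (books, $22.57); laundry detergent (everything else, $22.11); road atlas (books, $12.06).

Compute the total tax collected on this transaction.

LED flashlight $19.82: everything else → 8.75% → $1.73
Ibuprofen (100 ct) $9.43: nonprescription drugs → 0% → $0.00
Graphic novel $22.57: books → 6.5% → $1.47
Laundry detergent $22.11: everything else → 8.75% → $1.93
Road atlas $12.06: books → 6.5% → $0.78
Total tax = $1.73 + $1.47 + $1.93 + $0.78 = $5.91

$5.91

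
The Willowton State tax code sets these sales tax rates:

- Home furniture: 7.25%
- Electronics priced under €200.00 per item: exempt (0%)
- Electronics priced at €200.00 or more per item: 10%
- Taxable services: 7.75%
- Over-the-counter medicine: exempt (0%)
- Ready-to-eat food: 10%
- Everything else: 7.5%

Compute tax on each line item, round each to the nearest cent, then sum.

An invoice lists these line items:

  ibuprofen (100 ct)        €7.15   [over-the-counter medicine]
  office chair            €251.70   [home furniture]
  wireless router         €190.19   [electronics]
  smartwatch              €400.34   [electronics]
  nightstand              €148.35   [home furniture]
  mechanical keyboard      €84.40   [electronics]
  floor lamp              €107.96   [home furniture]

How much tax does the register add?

€76.87

Ibuprofen (100 ct) €7.15: over-the-counter medicine → 0% → €0.00
Office chair €251.70: home furniture → 7.25% → €18.25
Wireless router €190.19: electronics, under €200.00 → 0% → €0.00
Smartwatch €400.34: electronics, €200.00 or more → 10% → €40.03
Nightstand €148.35: home furniture → 7.25% → €10.76
Mechanical keyboard €84.40: electronics, under €200.00 → 0% → €0.00
Floor lamp €107.96: home furniture → 7.25% → €7.83
Total tax = €18.25 + €40.03 + €10.76 + €7.83 = €76.87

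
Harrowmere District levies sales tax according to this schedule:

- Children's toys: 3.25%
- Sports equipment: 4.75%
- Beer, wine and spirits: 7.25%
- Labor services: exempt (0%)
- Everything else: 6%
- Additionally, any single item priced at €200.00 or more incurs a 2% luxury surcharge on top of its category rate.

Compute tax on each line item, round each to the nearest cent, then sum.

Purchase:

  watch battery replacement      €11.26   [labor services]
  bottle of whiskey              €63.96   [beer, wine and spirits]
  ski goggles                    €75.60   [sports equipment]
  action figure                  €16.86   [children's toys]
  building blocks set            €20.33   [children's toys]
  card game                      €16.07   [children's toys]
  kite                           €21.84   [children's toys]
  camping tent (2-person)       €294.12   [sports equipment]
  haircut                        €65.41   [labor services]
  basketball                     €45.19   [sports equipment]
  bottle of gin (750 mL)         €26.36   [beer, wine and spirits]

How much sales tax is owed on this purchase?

Watch battery replacement €11.26: labor services → 0% → €0.00
Bottle of whiskey €63.96: beer, wine and spirits → 7.25% → €4.64
Ski goggles €75.60: sports equipment → 4.75% → €3.59
Action figure €16.86: children's toys → 3.25% → €0.55
Building blocks set €20.33: children's toys → 3.25% → €0.66
Card game €16.07: children's toys → 3.25% → €0.52
Kite €21.84: children's toys → 3.25% → €0.71
Camping tent (2-person) €294.12: sports equipment → 4.75% + 2% surcharge = 6.75% → €19.85
Haircut €65.41: labor services → 0% → €0.00
Basketball €45.19: sports equipment → 4.75% → €2.15
Bottle of gin (750 mL) €26.36: beer, wine and spirits → 7.25% → €1.91
Total tax = €4.64 + €3.59 + €0.55 + €0.66 + €0.52 + €0.71 + €19.85 + €2.15 + €1.91 = €34.58

€34.58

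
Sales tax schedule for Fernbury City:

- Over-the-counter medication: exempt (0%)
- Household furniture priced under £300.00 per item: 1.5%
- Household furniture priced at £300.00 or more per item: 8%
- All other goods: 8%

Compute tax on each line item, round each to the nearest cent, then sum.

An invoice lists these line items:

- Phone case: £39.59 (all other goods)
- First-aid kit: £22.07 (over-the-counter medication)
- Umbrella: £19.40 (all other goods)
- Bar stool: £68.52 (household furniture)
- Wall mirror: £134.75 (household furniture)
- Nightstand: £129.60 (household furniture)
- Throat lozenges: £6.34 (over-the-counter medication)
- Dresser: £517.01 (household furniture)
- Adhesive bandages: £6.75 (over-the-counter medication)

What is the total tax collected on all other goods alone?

Phone case £39.59: all other goods → 8% → £3.17
Umbrella £19.40: all other goods → 8% → £1.55
Tax on all other goods = £3.17 + £1.55 = £4.72

£4.72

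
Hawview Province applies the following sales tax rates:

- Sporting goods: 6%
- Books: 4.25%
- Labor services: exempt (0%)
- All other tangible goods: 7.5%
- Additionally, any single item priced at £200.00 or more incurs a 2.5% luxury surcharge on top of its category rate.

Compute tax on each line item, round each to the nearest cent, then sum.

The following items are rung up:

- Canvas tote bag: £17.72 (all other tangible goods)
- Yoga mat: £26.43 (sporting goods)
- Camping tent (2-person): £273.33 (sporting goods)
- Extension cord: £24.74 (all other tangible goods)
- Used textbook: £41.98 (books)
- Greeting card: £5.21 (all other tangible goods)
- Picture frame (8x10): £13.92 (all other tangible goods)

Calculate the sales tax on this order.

£31.22

Canvas tote bag £17.72: all other tangible goods → 7.5% → £1.33
Yoga mat £26.43: sporting goods → 6% → £1.59
Camping tent (2-person) £273.33: sporting goods → 6% + 2.5% surcharge = 8.5% → £23.23
Extension cord £24.74: all other tangible goods → 7.5% → £1.86
Used textbook £41.98: books → 4.25% → £1.78
Greeting card £5.21: all other tangible goods → 7.5% → £0.39
Picture frame (8x10) £13.92: all other tangible goods → 7.5% → £1.04
Total tax = £1.33 + £1.59 + £23.23 + £1.86 + £1.78 + £0.39 + £1.04 = £31.22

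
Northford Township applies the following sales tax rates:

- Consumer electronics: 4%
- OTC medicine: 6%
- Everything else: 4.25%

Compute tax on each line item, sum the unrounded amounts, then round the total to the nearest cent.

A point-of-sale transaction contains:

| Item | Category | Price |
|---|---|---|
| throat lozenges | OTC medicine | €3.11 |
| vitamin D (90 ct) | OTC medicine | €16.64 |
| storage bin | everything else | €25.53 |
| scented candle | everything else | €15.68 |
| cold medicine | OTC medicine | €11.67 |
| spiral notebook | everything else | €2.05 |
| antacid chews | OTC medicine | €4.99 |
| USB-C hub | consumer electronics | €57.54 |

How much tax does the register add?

€6.32

Throat lozenges €3.11: OTC medicine → 6% → €0.1866
Vitamin D (90 ct) €16.64: OTC medicine → 6% → €0.9984
Storage bin €25.53: everything else → 4.25% → €1.085025
Scented candle €15.68: everything else → 4.25% → €0.6664
Cold medicine €11.67: OTC medicine → 6% → €0.7002
Spiral notebook €2.05: everything else → 4.25% → €0.087125
Antacid chews €4.99: OTC medicine → 6% → €0.2994
USB-C hub €57.54: consumer electronics → 4% → €2.3016
Unrounded tax sum = €6.32475 → €6.32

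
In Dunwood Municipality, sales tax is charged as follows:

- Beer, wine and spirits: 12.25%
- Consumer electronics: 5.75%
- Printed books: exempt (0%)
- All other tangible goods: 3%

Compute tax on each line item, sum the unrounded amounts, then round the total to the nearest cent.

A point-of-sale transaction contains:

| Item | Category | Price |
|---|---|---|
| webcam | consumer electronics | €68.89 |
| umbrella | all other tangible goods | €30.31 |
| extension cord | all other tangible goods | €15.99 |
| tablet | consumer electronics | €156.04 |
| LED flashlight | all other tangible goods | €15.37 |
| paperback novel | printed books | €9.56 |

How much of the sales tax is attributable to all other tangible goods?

€1.85

Umbrella €30.31: all other tangible goods → 3% → €0.9093
Extension cord €15.99: all other tangible goods → 3% → €0.4797
LED flashlight €15.37: all other tangible goods → 3% → €0.4611
Tax on all other tangible goods: unrounded sum = €1.8501 → €1.85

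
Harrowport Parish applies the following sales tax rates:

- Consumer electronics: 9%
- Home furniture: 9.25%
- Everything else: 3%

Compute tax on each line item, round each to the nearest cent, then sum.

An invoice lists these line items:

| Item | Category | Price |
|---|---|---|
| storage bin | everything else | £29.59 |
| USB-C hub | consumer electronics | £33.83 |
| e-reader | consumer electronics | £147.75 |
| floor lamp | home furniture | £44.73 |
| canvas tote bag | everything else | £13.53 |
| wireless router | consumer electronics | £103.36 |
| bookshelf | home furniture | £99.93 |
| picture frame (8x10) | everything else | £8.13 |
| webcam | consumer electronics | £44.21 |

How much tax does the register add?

£44.54

Storage bin £29.59: everything else → 3% → £0.89
USB-C hub £33.83: consumer electronics → 9% → £3.04
E-reader £147.75: consumer electronics → 9% → £13.30
Floor lamp £44.73: home furniture → 9.25% → £4.14
Canvas tote bag £13.53: everything else → 3% → £0.41
Wireless router £103.36: consumer electronics → 9% → £9.30
Bookshelf £99.93: home furniture → 9.25% → £9.24
Picture frame (8x10) £8.13: everything else → 3% → £0.24
Webcam £44.21: consumer electronics → 9% → £3.98
Total tax = £0.89 + £3.04 + £13.30 + £4.14 + £0.41 + £9.30 + £9.24 + £0.24 + £3.98 = £44.54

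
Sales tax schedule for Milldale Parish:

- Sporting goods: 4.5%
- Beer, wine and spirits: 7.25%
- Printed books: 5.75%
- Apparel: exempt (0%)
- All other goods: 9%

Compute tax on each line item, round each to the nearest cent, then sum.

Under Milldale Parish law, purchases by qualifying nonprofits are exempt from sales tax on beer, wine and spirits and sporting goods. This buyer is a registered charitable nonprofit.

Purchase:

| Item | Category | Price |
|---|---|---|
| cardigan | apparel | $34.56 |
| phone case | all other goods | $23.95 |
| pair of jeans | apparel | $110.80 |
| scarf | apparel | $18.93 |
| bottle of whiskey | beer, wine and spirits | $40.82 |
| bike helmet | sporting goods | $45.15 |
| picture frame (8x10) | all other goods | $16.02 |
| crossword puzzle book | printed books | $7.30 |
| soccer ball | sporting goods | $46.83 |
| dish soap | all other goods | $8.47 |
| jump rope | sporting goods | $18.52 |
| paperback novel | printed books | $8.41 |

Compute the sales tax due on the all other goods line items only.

Phone case $23.95: all other goods → 9% → $2.16
Picture frame (8x10) $16.02: all other goods → 9% → $1.44
Dish soap $8.47: all other goods → 9% → $0.76
Tax on all other goods = $2.16 + $1.44 + $0.76 = $4.36

$4.36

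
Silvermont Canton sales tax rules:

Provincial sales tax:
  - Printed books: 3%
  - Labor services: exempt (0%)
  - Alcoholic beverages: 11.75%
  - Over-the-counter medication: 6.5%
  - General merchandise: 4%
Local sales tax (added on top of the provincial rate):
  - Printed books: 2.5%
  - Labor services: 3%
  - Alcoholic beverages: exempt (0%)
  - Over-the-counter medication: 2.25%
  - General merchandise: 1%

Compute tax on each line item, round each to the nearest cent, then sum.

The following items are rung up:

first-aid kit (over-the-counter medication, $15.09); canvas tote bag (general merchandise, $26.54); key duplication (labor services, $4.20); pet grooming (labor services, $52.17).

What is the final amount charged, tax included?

First-aid kit $15.09: over-the-counter medication → 6.5% + 2.25% local = 8.75% → $1.32
Canvas tote bag $26.54: general merchandise → 4% + 1% local = 5% → $1.33
Key duplication $4.20: labor services → 0% + 3% local = 3% → $0.13
Pet grooming $52.17: labor services → 0% + 3% local = 3% → $1.57
Subtotal = $98.00; tax = $4.35; total due = $102.35

$102.35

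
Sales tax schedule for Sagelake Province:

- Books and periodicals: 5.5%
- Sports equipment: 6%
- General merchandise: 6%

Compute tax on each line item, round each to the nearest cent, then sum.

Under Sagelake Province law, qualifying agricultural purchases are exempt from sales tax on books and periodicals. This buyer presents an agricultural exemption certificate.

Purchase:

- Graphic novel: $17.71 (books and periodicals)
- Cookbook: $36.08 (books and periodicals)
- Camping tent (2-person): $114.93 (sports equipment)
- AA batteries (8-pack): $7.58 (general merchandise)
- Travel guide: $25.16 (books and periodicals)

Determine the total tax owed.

Graphic novel $17.71: books and periodicals, buyer-exempt → 0% → $0.00
Cookbook $36.08: books and periodicals, buyer-exempt → 0% → $0.00
Camping tent (2-person) $114.93: sports equipment → 6% → $6.90
AA batteries (8-pack) $7.58: general merchandise → 6% → $0.45
Travel guide $25.16: books and periodicals, buyer-exempt → 0% → $0.00
Total tax = $6.90 + $0.45 = $7.35

$7.35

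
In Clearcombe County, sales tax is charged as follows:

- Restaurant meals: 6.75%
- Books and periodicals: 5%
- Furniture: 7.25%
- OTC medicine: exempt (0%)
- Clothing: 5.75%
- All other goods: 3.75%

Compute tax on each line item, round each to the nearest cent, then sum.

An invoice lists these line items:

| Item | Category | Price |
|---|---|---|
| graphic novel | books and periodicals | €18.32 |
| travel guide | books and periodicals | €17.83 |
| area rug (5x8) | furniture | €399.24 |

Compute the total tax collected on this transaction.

€30.75

Graphic novel €18.32: books and periodicals → 5% → €0.92
Travel guide €17.83: books and periodicals → 5% → €0.89
Area rug (5x8) €399.24: furniture → 7.25% → €28.94
Total tax = €0.92 + €0.89 + €28.94 = €30.75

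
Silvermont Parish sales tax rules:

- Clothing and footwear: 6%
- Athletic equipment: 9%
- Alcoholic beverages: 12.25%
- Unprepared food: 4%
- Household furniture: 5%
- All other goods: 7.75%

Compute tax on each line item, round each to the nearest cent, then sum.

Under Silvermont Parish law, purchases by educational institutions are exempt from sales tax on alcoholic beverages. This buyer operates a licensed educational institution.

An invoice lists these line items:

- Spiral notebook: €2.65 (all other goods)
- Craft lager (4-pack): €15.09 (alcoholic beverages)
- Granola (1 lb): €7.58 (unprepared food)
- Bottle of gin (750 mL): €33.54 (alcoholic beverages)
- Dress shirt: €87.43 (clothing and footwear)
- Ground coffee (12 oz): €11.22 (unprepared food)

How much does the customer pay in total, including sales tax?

Spiral notebook €2.65: all other goods → 7.75% → €0.21
Craft lager (4-pack) €15.09: alcoholic beverages, buyer-exempt → 0% → €0.00
Granola (1 lb) €7.58: unprepared food → 4% → €0.30
Bottle of gin (750 mL) €33.54: alcoholic beverages, buyer-exempt → 0% → €0.00
Dress shirt €87.43: clothing and footwear → 6% → €5.25
Ground coffee (12 oz) €11.22: unprepared food → 4% → €0.45
Subtotal = €157.51; tax = €6.21; total due = €163.72

€163.72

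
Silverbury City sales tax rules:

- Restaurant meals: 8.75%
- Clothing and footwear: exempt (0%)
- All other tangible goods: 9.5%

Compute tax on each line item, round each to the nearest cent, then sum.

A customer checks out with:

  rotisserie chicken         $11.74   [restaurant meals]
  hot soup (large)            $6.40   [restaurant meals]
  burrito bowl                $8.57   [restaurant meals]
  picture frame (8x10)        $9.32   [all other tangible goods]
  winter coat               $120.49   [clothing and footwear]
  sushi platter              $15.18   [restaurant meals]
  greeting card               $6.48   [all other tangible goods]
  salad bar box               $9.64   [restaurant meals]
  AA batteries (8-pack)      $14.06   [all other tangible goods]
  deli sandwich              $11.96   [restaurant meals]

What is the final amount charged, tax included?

Rotisserie chicken $11.74: restaurant meals → 8.75% → $1.03
Hot soup (large) $6.40: restaurant meals → 8.75% → $0.56
Burrito bowl $8.57: restaurant meals → 8.75% → $0.75
Picture frame (8x10) $9.32: all other tangible goods → 9.5% → $0.89
Winter coat $120.49: clothing and footwear → 0% → $0.00
Sushi platter $15.18: restaurant meals → 8.75% → $1.33
Greeting card $6.48: all other tangible goods → 9.5% → $0.62
Salad bar box $9.64: restaurant meals → 8.75% → $0.84
AA batteries (8-pack) $14.06: all other tangible goods → 9.5% → $1.34
Deli sandwich $11.96: restaurant meals → 8.75% → $1.05
Subtotal = $213.84; tax = $8.41; total due = $222.25

$222.25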